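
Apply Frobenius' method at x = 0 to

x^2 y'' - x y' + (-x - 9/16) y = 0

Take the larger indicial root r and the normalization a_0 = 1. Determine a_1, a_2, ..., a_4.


Write in Frobenius form y'' + (p(x)/x) y' + (q(x)/x^2) y = 0:
  p(x) = -1,  q(x) = -x - 9/16.
Indicial equation: r(r-1) + (-1) r + (-9/16) = 0 -> roots r_1 = 9/4, r_2 = -1/4.
Take r = r_1 = 9/4. Let y(x) = x^r sum_{n>=0} a_n x^n with a_0 = 1.
Substitute y = x^r sum a_n x^n and match x^{r+n}. The recurrence is
  D(n) a_n - 1 a_{n-1} = 0,  where D(n) = (r+n)(r+n-1) + (-1)(r+n) + (-9/16).
  a_n = 1 / D(n) * a_{n-1}.
Since the indicial polynomial factors as (r - r_1)(r - r_2), D(n) = (r_1 + n - r_1)(r_1 + n - r_2) = n(n + 5/2).
Evaluating step by step (a_0 = 1):
  n = 1: D(1) = 1(1 + 5/2) = 7/2; numerator = 1(1) = 1; a_1 = (1)/(7/2) = 2/7
  n = 2: D(2) = 2(2 + 5/2) = 9; numerator = 1(2/7) = 2/7; a_2 = (2/7)/(9) = 2/63
  n = 3: D(3) = 3(3 + 5/2) = 33/2; numerator = 1(2/63) = 2/63; a_3 = (2/63)/(33/2) = 4/2079
  n = 4: D(4) = 4(4 + 5/2) = 26; numerator = 1(4/2079) = 4/2079; a_4 = (4/2079)/(26) = 2/27027

r = 9/4; a_0 = 1; a_1 = 2/7; a_2 = 2/63; a_3 = 4/2079; a_4 = 2/27027


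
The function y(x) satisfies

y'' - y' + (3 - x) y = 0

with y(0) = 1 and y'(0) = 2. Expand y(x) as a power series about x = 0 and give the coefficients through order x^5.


Ansatz: y(x) = sum_{n>=0} a_n x^n, so y'(x) = sum_{n>=1} n a_n x^(n-1) and y''(x) = sum_{n>=2} n(n-1) a_n x^(n-2).
Substitute into P(x) y'' + Q(x) y' + R(x) y = 0 with P(x) = 1, Q(x) = -1, R(x) = 3 - x, and match powers of x.
Initial conditions: a_0 = 1, a_1 = 2.
Setting the coefficient of each power of x to zero and solving order by order (substituting the coefficients already found):
  x^0: 2 a_2 - a_1 + 3 a_0 = 0  ->  2 a_2 = a_1 - 3 a_0 = -1  ->  a_2 = -1/2
  x^1: 6 a_3 - 2 a_2 + 3 a_1 - a_0 = 0  ->  6 a_3 = 2 a_2 - 3 a_1 + a_0 = -6  ->  a_3 = -1
  x^2: 12 a_4 - 3 a_3 + 3 a_2 - a_1 = 0  ->  12 a_4 = 3 a_3 - 3 a_2 + a_1 = 1/2  ->  a_4 = 1/24
  x^3: 20 a_5 - 4 a_4 + 3 a_3 - a_2 = 0  ->  20 a_5 = 4 a_4 - 3 a_3 + a_2 = 8/3  ->  a_5 = 2/15
Truncated series: y(x) = 1 + 2 x - (1/2) x^2 - x^3 + (1/24) x^4 + (2/15) x^5 + O(x^6).

a_0 = 1; a_1 = 2; a_2 = -1/2; a_3 = -1; a_4 = 1/24; a_5 = 2/15


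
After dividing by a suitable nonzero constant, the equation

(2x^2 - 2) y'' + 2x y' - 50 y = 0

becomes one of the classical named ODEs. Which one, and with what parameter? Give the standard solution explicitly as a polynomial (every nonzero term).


All three coefficients share the factor -2; dividing through by -2 gives  (1 - x^2) y'' - x y' + 25 y = 0.
This matches the Chebyshev equation (1 - x^2) y'' - x y' + n^2 y = 0 (note the -x y' term, not -2x y') with n^2 = 25, so n = 5; the polynomial solution is T_5(x).
With y = sum_k a_k x^k, matching x^k gives (k+2)(k+1) a_{k+2} = (k^2 - n^2) a_k = (k - 5)(k + 5) a_k. The right side vanishes at k = 5, so the series with the parity of 5 terminates at degree 5.
Standard normalization: leading coefficient of T_n is 2^(n-1), so a_5 = 2^4 = 16. Work downward with a_k = (k+1)(k+2) a_{k+2} / ((k - 5)(k + 5)):
  a_3 = (4)(5)(16) / ((3 - 5)(3 + 5)) = 320/(-16) = -20
  a_1 = (2)(3)(-20) / ((1 - 5)(1 + 5)) = -120/(-24) = 5
Hence T_5(x) = 16 x^5 - 20 x^3 + 5 x.

T_5(x); series = 16 x^5 - 20 x^3 + 5 x


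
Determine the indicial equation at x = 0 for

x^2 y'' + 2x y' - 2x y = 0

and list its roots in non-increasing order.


Divide by x^2 to reach normal form y'' + P_1(x) y' + P_2(x) y = 0 with P_1(x) = 2/x and P_2(x) = -2/x.
x = 0 is a singular point because the y'-coefficient 2/x has a pole at x = 0 and the y-coefficient -2/x has a pole at x = 0.
It is a regular singular point because x P_1(x) = p(x) = 2 and x^2 P_2(x) = q(x) = -2x are polynomials, hence analytic at x = 0.
p(0) = 2,  q(0) = 0.
Indicial equation: r(r-1) + p(0) r + q(0) = 0, i.e. r^2 + (p(0) - 1) r + q(0) = 0, i.e. r^2 + 1 r = 0.
Discriminant: (1)^2 - 4(0) = 1, so r = (-1 ± 1)/2.
Solving: r_1 = 0, r_2 = -1.

indicial: r^2 + 1 r = 0; roots r_1 = 0, r_2 = -1


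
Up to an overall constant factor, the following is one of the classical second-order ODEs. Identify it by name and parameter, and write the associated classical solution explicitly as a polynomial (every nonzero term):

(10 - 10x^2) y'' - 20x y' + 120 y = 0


All three coefficients share the factor 10; dividing through by 10 gives  (1 - x^2) y'' - 2x y' + 12 y = 0.
This matches the Legendre equation (1 - x^2) y'' - 2x y' + n(n+1) y = 0 (note the -2x y' term) with n(n+1) = 12, so n = 3; the polynomial solution is P_3(x).
With y = sum_k a_k x^k, matching x^k gives (k+2)(k+1) a_{k+2} = [k(k+1) - n(n+1)] a_k = (k - 3)(k + 4) a_k. The right side vanishes at k = 3, so the series with the parity of 3 terminates at degree 3.
Standard normalization (P_n(1) = 1): leading coefficient (2n)!/(2^n (n!)^2) = 720/(8*36) = 5/2, so a_3 = 5/2. Work downward with a_k = (k+1)(k+2) a_{k+2} / ((k - 3)(k + 4)):
  a_1 = (2)(3)(5/2) / ((1 - 3)(1 + 4)) = 15/(-10) = -3/2
Hence P_3(x) = 5 x^3/2 - 3 x/2.

P_3(x); series = 5 x^3/2 - 3 x/2


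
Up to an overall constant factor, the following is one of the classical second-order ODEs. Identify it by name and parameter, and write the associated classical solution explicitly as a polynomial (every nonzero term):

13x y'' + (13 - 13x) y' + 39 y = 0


All three coefficients share the factor 13; dividing through by 13 gives  x y'' + (1 - x) y' + 3 y = 0.
This matches the Laguerre equation x y'' + (1 - x) y' + n y = 0 with n = 3; the polynomial solution is L_3(x).
With y = sum_k a_k x^k, matching x^k gives (k+1)k a_{k+1} + (k+1) a_{k+1} - k a_k + n a_k = 0, i.e. (k+1)^2 a_{k+1} = (k - n) a_k = (k - 3) a_k. The right side vanishes at k = 3, so the series terminates at degree 3.
Standard normalization L_n(0) = 1 gives a_0 = 1. Work upward with a_{k+1} = (k - 3) a_k / (k+1)^2:
  a_1 = (0 - 3)(1) / 1^2 = -3/1 = -3
  a_2 = (1 - 3)(-3) / 2^2 = 6/4 = 3/2
  a_3 = (2 - 3)(3/2) / 3^2 = (-3/2)/9 = -1/6
Hence L_3(x) = -x^3/6 + 3 x^2/2 - 3 x + 1.

L_3(x); series = -x^3/6 + 3 x^2/2 - 3 x + 1


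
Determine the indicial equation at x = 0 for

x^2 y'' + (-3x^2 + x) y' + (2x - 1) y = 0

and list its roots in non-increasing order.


Divide by x^2 to reach normal form y'' + P_1(x) y' + P_2(x) y = 0 with P_1(x) = -3 + 1/x and P_2(x) = 2/x - 1/x^2.
x = 0 is a singular point because the y'-coefficient -3 + 1/x has a pole at x = 0 and the y-coefficient 2/x - 1/x^2 has a pole at x = 0.
It is a regular singular point because x P_1(x) = p(x) = 1 - 3x and x^2 P_2(x) = q(x) = 2x - 1 are polynomials, hence analytic at x = 0.
p(0) = 1,  q(0) = -1.
Indicial equation: r(r-1) + p(0) r + q(0) = 0, i.e. r^2 + (p(0) - 1) r + q(0) = 0, i.e. r^2 - 1 = 0.
Discriminant: (0)^2 - 4(-1) = 4, so r = (0 ± 2)/2.
Solving: r_1 = 1, r_2 = -1.

indicial: r^2 - 1 = 0; roots r_1 = 1, r_2 = -1


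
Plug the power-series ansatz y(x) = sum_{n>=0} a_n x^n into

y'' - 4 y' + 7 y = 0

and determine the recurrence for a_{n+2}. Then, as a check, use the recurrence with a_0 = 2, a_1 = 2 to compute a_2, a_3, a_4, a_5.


Substitute y = sum_n a_n x^n.
y''(x) has coefficient (n+2)(n+1) a_{n+2} at x^n;
-4 y'(x) has coefficient -4 (n+1) a_{n+1} at x^n;
7 y(x) has coefficient 7 a_n at x^n.
Matching x^n: (n+2)(n+1) a_{n+2} - 4 (n+1) a_{n+1} + 7 a_n = 0.
Thus a_{n+2} = [4 (n+1) a_{n+1} - 7 a_n] / ((n+1)(n+2)).

Check with a_0 = 2, a_1 = 2 (apply the recurrence for n = 0, 1, 2, 3): a_0 = 2, a_1 = 2, a_2 = -3, a_3 = -19/3, a_4 = -55/12, a_5 = -29/20.

a_(n+2) = [4 (n+1) a_(n+1) - 7 a_n] / ((n+1)(n+2)); check: a_0 = 2, a_1 = 2, a_2 = -3, a_3 = -19/3, a_4 = -55/12, a_5 = -29/20


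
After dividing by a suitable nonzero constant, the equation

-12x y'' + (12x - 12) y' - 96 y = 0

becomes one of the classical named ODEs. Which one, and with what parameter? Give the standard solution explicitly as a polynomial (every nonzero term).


All three coefficients share the factor -12; dividing through by -12 gives  x y'' + (1 - x) y' + 8 y = 0.
This matches the Laguerre equation x y'' + (1 - x) y' + n y = 0 with n = 8; the polynomial solution is L_8(x).
With y = sum_k a_k x^k, matching x^k gives (k+1)k a_{k+1} + (k+1) a_{k+1} - k a_k + n a_k = 0, i.e. (k+1)^2 a_{k+1} = (k - n) a_k = (k - 8) a_k. The right side vanishes at k = 8, so the series terminates at degree 8.
Standard normalization L_n(0) = 1 gives a_0 = 1. Work upward with a_{k+1} = (k - 8) a_k / (k+1)^2:
  a_1 = (0 - 8)(1) / 1^2 = -8/1 = -8
  a_2 = (1 - 8)(-8) / 2^2 = 56/4 = 14
  a_3 = (2 - 8)(14) / 3^2 = -84/9 = -28/3
  a_4 = (3 - 8)(-28/3) / 4^2 = (140/3)/16 = 35/12
  a_5 = (4 - 8)(35/12) / 5^2 = (-35/3)/25 = -7/15
  a_6 = (5 - 8)(-7/15) / 6^2 = (7/5)/36 = 7/180
  a_7 = (6 - 8)(7/180) / 7^2 = (-7/90)/49 = -1/630
  a_8 = (7 - 8)(-1/630) / 8^2 = (1/630)/64 = 1/40320
Hence L_8(x) = x^8/40320 - x^7/630 + 7 x^6/180 - 7 x^5/15 + 35 x^4/12 - 28 x^3/3 + 14 x^2 - 8 x + 1.

L_8(x); series = x^8/40320 - x^7/630 + 7 x^6/180 - 7 x^5/15 + 35 x^4/12 - 28 x^3/3 + 14 x^2 - 8 x + 1


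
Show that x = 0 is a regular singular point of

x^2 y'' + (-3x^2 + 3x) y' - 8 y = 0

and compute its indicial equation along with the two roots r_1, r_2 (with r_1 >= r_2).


Divide by x^2 to reach normal form y'' + P_1(x) y' + P_2(x) y = 0 with P_1(x) = -3 + 3/x and P_2(x) = -8/x^2.
x = 0 is a singular point because the y'-coefficient -3 + 3/x has a pole at x = 0 and the y-coefficient -8/x^2 has a pole at x = 0.
It is a regular singular point because x P_1(x) = p(x) = 3 - 3x and x^2 P_2(x) = q(x) = -8 are polynomials, hence analytic at x = 0.
p(0) = 3,  q(0) = -8.
Indicial equation: r(r-1) + p(0) r + q(0) = 0, i.e. r^2 + (p(0) - 1) r + q(0) = 0, i.e. r^2 + 2 r - 8 = 0.
Discriminant: (2)^2 - 4(-8) = 36, so r = (-2 ± 6)/2.
Solving: r_1 = 2, r_2 = -4.

indicial: r^2 + 2 r - 8 = 0; roots r_1 = 2, r_2 = -4


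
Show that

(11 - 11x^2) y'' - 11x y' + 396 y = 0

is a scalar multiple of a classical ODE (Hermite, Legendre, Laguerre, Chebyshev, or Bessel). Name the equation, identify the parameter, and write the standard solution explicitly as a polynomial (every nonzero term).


All three coefficients share the factor 11; dividing through by 11 gives  (1 - x^2) y'' - x y' + 36 y = 0.
This matches the Chebyshev equation (1 - x^2) y'' - x y' + n^2 y = 0 (note the -x y' term, not -2x y') with n^2 = 36, so n = 6; the polynomial solution is T_6(x).
With y = sum_k a_k x^k, matching x^k gives (k+2)(k+1) a_{k+2} = (k^2 - n^2) a_k = (k - 6)(k + 6) a_k. The right side vanishes at k = 6, so the series with the parity of 6 terminates at degree 6.
Standard normalization: leading coefficient of T_n is 2^(n-1), so a_6 = 2^5 = 32. Work downward with a_k = (k+1)(k+2) a_{k+2} / ((k - 6)(k + 6)):
  a_4 = (5)(6)(32) / ((4 - 6)(4 + 6)) = 960/(-20) = -48
  a_2 = (3)(4)(-48) / ((2 - 6)(2 + 6)) = -576/(-32) = 18
  a_0 = (1)(2)(18) / ((0 - 6)(0 + 6)) = 36/(-36) = -1
Hence T_6(x) = 32 x^6 - 48 x^4 + 18 x^2 - 1.

T_6(x); series = 32 x^6 - 48 x^4 + 18 x^2 - 1


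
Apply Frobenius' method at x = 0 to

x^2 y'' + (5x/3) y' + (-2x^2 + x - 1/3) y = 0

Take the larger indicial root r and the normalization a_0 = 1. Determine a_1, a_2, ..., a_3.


Write in Frobenius form y'' + (p(x)/x) y' + (q(x)/x^2) y = 0:
  p(x) = 5/3,  q(x) = -2x^2 + x - 1/3.
Indicial equation: r(r-1) + (5/3) r + (-1/3) = 0 -> roots r_1 = 1/3, r_2 = -1.
Take r = r_1 = 1/3. Let y(x) = x^r sum_{n>=0} a_n x^n with a_0 = 1.
Substitute y = x^r sum a_n x^n and match x^{r+n}. The recurrence is
  D(n) a_n + 1 a_{n-1} - 2 a_{n-2} = 0,  where D(n) = (r+n)(r+n-1) + (5/3)(r+n) + (-1/3).
  a_n = [-1 a_{n-1} + 2 a_{n-2}] / D(n).
Since the indicial polynomial factors as (r - r_1)(r - r_2), D(n) = (r_1 + n - r_1)(r_1 + n - r_2) = n(n + 4/3).
Evaluating step by step (a_0 = 1):
  n = 1: D(1) = 1(1 + 4/3) = 7/3; numerator = -1(1) = -1; a_1 = (-1)/(7/3) = -3/7
  n = 2: D(2) = 2(2 + 4/3) = 20/3; numerator = -1(-3/7) + 2(1) = 17/7; a_2 = (17/7)/(20/3) = 51/140
  n = 3: D(3) = 3(3 + 4/3) = 13; numerator = -1(51/140) + 2(-3/7) = -171/140; a_3 = (-171/140)/(13) = -171/1820

r = 1/3; a_0 = 1; a_1 = -3/7; a_2 = 51/140; a_3 = -171/1820


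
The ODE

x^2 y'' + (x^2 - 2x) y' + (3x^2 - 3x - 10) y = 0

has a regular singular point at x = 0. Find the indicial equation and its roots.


Divide by x^2 to reach normal form y'' + P_1(x) y' + P_2(x) y = 0 with P_1(x) = 1 - 2/x and P_2(x) = 3 - 3/x - 10/x^2.
x = 0 is a singular point because the y'-coefficient 1 - 2/x has a pole at x = 0 and the y-coefficient 3 - 3/x - 10/x^2 has a pole at x = 0.
It is a regular singular point because x P_1(x) = p(x) = x - 2 and x^2 P_2(x) = q(x) = 3x^2 - 3x - 10 are polynomials, hence analytic at x = 0.
p(0) = -2,  q(0) = -10.
Indicial equation: r(r-1) + p(0) r + q(0) = 0, i.e. r^2 + (p(0) - 1) r + q(0) = 0, i.e. r^2 - 3 r - 10 = 0.
Discriminant: (-3)^2 - 4(-10) = 49, so r = (3 ± 7)/2.
Solving: r_1 = 5, r_2 = -2.

indicial: r^2 - 3 r - 10 = 0; roots r_1 = 5, r_2 = -2


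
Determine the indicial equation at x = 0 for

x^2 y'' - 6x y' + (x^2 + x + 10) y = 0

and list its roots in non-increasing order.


Divide by x^2 to reach normal form y'' + P_1(x) y' + P_2(x) y = 0 with P_1(x) = -6/x and P_2(x) = 1 + 1/x + 10/x^2.
x = 0 is a singular point because the y'-coefficient -6/x has a pole at x = 0 and the y-coefficient 1 + 1/x + 10/x^2 has a pole at x = 0.
It is a regular singular point because x P_1(x) = p(x) = -6 and x^2 P_2(x) = q(x) = x^2 + x + 10 are polynomials, hence analytic at x = 0.
p(0) = -6,  q(0) = 10.
Indicial equation: r(r-1) + p(0) r + q(0) = 0, i.e. r^2 + (p(0) - 1) r + q(0) = 0, i.e. r^2 - 7 r + 10 = 0.
Discriminant: (-7)^2 - 4(10) = 9, so r = (7 ± 3)/2.
Solving: r_1 = 5, r_2 = 2.

indicial: r^2 - 7 r + 10 = 0; roots r_1 = 5, r_2 = 2


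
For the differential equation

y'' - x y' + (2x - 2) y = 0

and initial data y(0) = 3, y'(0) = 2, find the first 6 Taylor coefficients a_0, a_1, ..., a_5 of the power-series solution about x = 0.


Ansatz: y(x) = sum_{n>=0} a_n x^n, so y'(x) = sum_{n>=1} n a_n x^(n-1) and y''(x) = sum_{n>=2} n(n-1) a_n x^(n-2).
Substitute into P(x) y'' + Q(x) y' + R(x) y = 0 with P(x) = 1, Q(x) = -x, R(x) = 2x - 2, and match powers of x.
Initial conditions: a_0 = 3, a_1 = 2.
Setting the coefficient of each power of x to zero and solving order by order (substituting the coefficients already found):
  x^0: 2 a_2 - 2 a_0 = 0  ->  2 a_2 = 2 a_0 = 6  ->  a_2 = 3
  x^1: 6 a_3 - 3 a_1 + 2 a_0 = 0  ->  6 a_3 = 3 a_1 - 2 a_0 = 0  ->  a_3 = 0
  x^2: 12 a_4 - 4 a_2 + 2 a_1 = 0  ->  12 a_4 = 4 a_2 - 2 a_1 = 8  ->  a_4 = 2/3
  x^3: 20 a_5 - 5 a_3 + 2 a_2 = 0  ->  20 a_5 = 5 a_3 - 2 a_2 = -6  ->  a_5 = -3/10
Truncated series: y(x) = 3 + 2 x + 3 x^2 + (2/3) x^4 - (3/10) x^5 + O(x^6).

a_0 = 3; a_1 = 2; a_2 = 3; a_3 = 0; a_4 = 2/3; a_5 = -3/10


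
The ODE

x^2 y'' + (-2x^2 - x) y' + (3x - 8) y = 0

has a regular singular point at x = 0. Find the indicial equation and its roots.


Divide by x^2 to reach normal form y'' + P_1(x) y' + P_2(x) y = 0 with P_1(x) = -2 - 1/x and P_2(x) = 3/x - 8/x^2.
x = 0 is a singular point because the y'-coefficient -2 - 1/x has a pole at x = 0 and the y-coefficient 3/x - 8/x^2 has a pole at x = 0.
It is a regular singular point because x P_1(x) = p(x) = -2x - 1 and x^2 P_2(x) = q(x) = 3x - 8 are polynomials, hence analytic at x = 0.
p(0) = -1,  q(0) = -8.
Indicial equation: r(r-1) + p(0) r + q(0) = 0, i.e. r^2 + (p(0) - 1) r + q(0) = 0, i.e. r^2 - 2 r - 8 = 0.
Discriminant: (-2)^2 - 4(-8) = 36, so r = (2 ± 6)/2.
Solving: r_1 = 4, r_2 = -2.

indicial: r^2 - 2 r - 8 = 0; roots r_1 = 4, r_2 = -2


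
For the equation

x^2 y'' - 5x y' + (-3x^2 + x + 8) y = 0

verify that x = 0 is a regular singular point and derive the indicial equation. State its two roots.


Divide by x^2 to reach normal form y'' + P_1(x) y' + P_2(x) y = 0 with P_1(x) = -5/x and P_2(x) = -3 + 1/x + 8/x^2.
x = 0 is a singular point because the y'-coefficient -5/x has a pole at x = 0 and the y-coefficient -3 + 1/x + 8/x^2 has a pole at x = 0.
It is a regular singular point because x P_1(x) = p(x) = -5 and x^2 P_2(x) = q(x) = -3x^2 + x + 8 are polynomials, hence analytic at x = 0.
p(0) = -5,  q(0) = 8.
Indicial equation: r(r-1) + p(0) r + q(0) = 0, i.e. r^2 + (p(0) - 1) r + q(0) = 0, i.e. r^2 - 6 r + 8 = 0.
Discriminant: (-6)^2 - 4(8) = 4, so r = (6 ± 2)/2.
Solving: r_1 = 4, r_2 = 2.

indicial: r^2 - 6 r + 8 = 0; roots r_1 = 4, r_2 = 2


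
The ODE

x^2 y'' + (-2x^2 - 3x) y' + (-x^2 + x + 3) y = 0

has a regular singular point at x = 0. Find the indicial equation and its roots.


Divide by x^2 to reach normal form y'' + P_1(x) y' + P_2(x) y = 0 with P_1(x) = -2 - 3/x and P_2(x) = -1 + 1/x + 3/x^2.
x = 0 is a singular point because the y'-coefficient -2 - 3/x has a pole at x = 0 and the y-coefficient -1 + 1/x + 3/x^2 has a pole at x = 0.
It is a regular singular point because x P_1(x) = p(x) = -2x - 3 and x^2 P_2(x) = q(x) = -x^2 + x + 3 are polynomials, hence analytic at x = 0.
p(0) = -3,  q(0) = 3.
Indicial equation: r(r-1) + p(0) r + q(0) = 0, i.e. r^2 + (p(0) - 1) r + q(0) = 0, i.e. r^2 - 4 r + 3 = 0.
Discriminant: (-4)^2 - 4(3) = 4, so r = (4 ± 2)/2.
Solving: r_1 = 3, r_2 = 1.

indicial: r^2 - 4 r + 3 = 0; roots r_1 = 3, r_2 = 1


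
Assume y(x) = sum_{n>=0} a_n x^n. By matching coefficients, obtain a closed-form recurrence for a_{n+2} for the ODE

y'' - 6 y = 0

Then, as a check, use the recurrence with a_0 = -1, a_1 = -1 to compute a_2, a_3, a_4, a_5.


Substitute y = sum_n a_n x^n into y'' + (const) y = 0.
y''(x) = sum_{n>=0} (n+2)(n+1) a_{n+2} x^n.
The ODE becomes sum_n [(n+2)(n+1) a_{n+2} - 6 a_n] x^n = 0.
Setting each coefficient to zero gives the recurrence:
  (n+2)(n+1) a_{n+2} - 6 a_n = 0,
  a_{n+2} = 6 / ((n+1)(n+2)) a_n.

Check with a_0 = -1, a_1 = -1 (apply the recurrence for n = 0, 1, 2, 3): a_0 = -1, a_1 = -1, a_2 = -3, a_3 = -1, a_4 = -3/2, a_5 = -3/10.

a_{n+2} = 6/((n+1)(n+2)) * a_n; check: a_0 = -1, a_1 = -1, a_2 = -3, a_3 = -1, a_4 = -3/2, a_5 = -3/10


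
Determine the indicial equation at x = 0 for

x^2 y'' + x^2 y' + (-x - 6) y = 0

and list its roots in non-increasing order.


Divide by x^2 to reach normal form y'' + P_1(x) y' + P_2(x) y = 0 with P_1(x) = 1 and P_2(x) = -1/x - 6/x^2.
x = 0 is a singular point because the y-coefficient -1/x - 6/x^2 has a pole at x = 0.
It is a regular singular point because x P_1(x) = p(x) = x and x^2 P_2(x) = q(x) = -x - 6 are polynomials, hence analytic at x = 0.
p(0) = 0,  q(0) = -6.
Indicial equation: r(r-1) + p(0) r + q(0) = 0, i.e. r^2 + (p(0) - 1) r + q(0) = 0, i.e. r^2 - 1 r - 6 = 0.
Discriminant: (-1)^2 - 4(-6) = 25, so r = (1 ± 5)/2.
Solving: r_1 = 3, r_2 = -2.

indicial: r^2 - 1 r - 6 = 0; roots r_1 = 3, r_2 = -2


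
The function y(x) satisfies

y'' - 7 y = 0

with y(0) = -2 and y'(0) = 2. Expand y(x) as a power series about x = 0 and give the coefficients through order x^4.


Ansatz: y(x) = sum_{n>=0} a_n x^n, so y'(x) = sum_{n>=1} n a_n x^(n-1) and y''(x) = sum_{n>=2} n(n-1) a_n x^(n-2).
Substitute into P(x) y'' + Q(x) y' + R(x) y = 0 with P(x) = 1, Q(x) = 0, R(x) = -7, and match powers of x.
Initial conditions: a_0 = -2, a_1 = 2.
Setting the coefficient of each power of x to zero and solving order by order (substituting the coefficients already found):
  x^0: 2 a_2 - 7 a_0 = 0  ->  2 a_2 = 7 a_0 = -14  ->  a_2 = -7
  x^1: 6 a_3 - 7 a_1 = 0  ->  6 a_3 = 7 a_1 = 14  ->  a_3 = 7/3
  x^2: 12 a_4 - 7 a_2 = 0  ->  12 a_4 = 7 a_2 = -49  ->  a_4 = -49/12
Truncated series: y(x) = -2 + 2 x - 7 x^2 + (7/3) x^3 - (49/12) x^4 + O(x^5).

a_0 = -2; a_1 = 2; a_2 = -7; a_3 = 7/3; a_4 = -49/12


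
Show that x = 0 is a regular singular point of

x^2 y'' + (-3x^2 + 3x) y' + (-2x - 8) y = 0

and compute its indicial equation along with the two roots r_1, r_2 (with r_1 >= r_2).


Divide by x^2 to reach normal form y'' + P_1(x) y' + P_2(x) y = 0 with P_1(x) = -3 + 3/x and P_2(x) = -2/x - 8/x^2.
x = 0 is a singular point because the y'-coefficient -3 + 3/x has a pole at x = 0 and the y-coefficient -2/x - 8/x^2 has a pole at x = 0.
It is a regular singular point because x P_1(x) = p(x) = 3 - 3x and x^2 P_2(x) = q(x) = -2x - 8 are polynomials, hence analytic at x = 0.
p(0) = 3,  q(0) = -8.
Indicial equation: r(r-1) + p(0) r + q(0) = 0, i.e. r^2 + (p(0) - 1) r + q(0) = 0, i.e. r^2 + 2 r - 8 = 0.
Discriminant: (2)^2 - 4(-8) = 36, so r = (-2 ± 6)/2.
Solving: r_1 = 2, r_2 = -4.

indicial: r^2 + 2 r - 8 = 0; roots r_1 = 2, r_2 = -4


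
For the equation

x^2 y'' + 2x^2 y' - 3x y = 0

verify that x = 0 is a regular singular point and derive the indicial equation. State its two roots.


Divide by x^2 to reach normal form y'' + P_1(x) y' + P_2(x) y = 0 with P_1(x) = 2 and P_2(x) = -3/x.
x = 0 is a singular point because the y-coefficient -3/x has a pole at x = 0.
It is a regular singular point because x P_1(x) = p(x) = 2x and x^2 P_2(x) = q(x) = -3x are polynomials, hence analytic at x = 0.
p(0) = 0,  q(0) = 0.
Indicial equation: r(r-1) + p(0) r + q(0) = 0, i.e. r^2 + (p(0) - 1) r + q(0) = 0, i.e. r^2 - 1 r = 0.
Discriminant: (-1)^2 - 4(0) = 1, so r = (1 ± 1)/2.
Solving: r_1 = 1, r_2 = 0.

indicial: r^2 - 1 r = 0; roots r_1 = 1, r_2 = 0


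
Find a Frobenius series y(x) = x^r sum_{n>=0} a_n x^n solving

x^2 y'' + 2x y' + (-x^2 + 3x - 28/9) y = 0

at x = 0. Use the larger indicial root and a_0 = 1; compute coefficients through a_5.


Write in Frobenius form y'' + (p(x)/x) y' + (q(x)/x^2) y = 0:
  p(x) = 2,  q(x) = -x^2 + 3x - 28/9.
Indicial equation: r(r-1) + (2) r + (-28/9) = 0 -> roots r_1 = 4/3, r_2 = -7/3.
Take r = r_1 = 4/3. Let y(x) = x^r sum_{n>=0} a_n x^n with a_0 = 1.
Substitute y = x^r sum a_n x^n and match x^{r+n}. The recurrence is
  D(n) a_n + 3 a_{n-1} - 1 a_{n-2} = 0,  where D(n) = (r+n)(r+n-1) + (2)(r+n) + (-28/9).
  a_n = [-3 a_{n-1} + 1 a_{n-2}] / D(n).
Since the indicial polynomial factors as (r - r_1)(r - r_2), D(n) = (r_1 + n - r_1)(r_1 + n - r_2) = n(n + 11/3).
Evaluating step by step (a_0 = 1):
  n = 1: D(1) = 1(1 + 11/3) = 14/3; numerator = -3(1) = -3; a_1 = (-3)/(14/3) = -9/14
  n = 2: D(2) = 2(2 + 11/3) = 34/3; numerator = -3(-9/14) + 1(1) = 41/14; a_2 = (41/14)/(34/3) = 123/476
  n = 3: D(3) = 3(3 + 11/3) = 20; numerator = -3(123/476) + 1(-9/14) = -675/476; a_3 = (-675/476)/(20) = -135/1904
  n = 4: D(4) = 4(4 + 11/3) = 92/3; numerator = -3(-135/1904) + 1(123/476) = 897/1904; a_4 = (897/1904)/(92/3) = 117/7616
  n = 5: D(5) = 5(5 + 11/3) = 130/3; numerator = -3(117/7616) + 1(-135/1904) = -891/7616; a_5 = (-891/7616)/(130/3) = -2673/990080

r = 4/3; a_0 = 1; a_1 = -9/14; a_2 = 123/476; a_3 = -135/1904; a_4 = 117/7616; a_5 = -2673/990080


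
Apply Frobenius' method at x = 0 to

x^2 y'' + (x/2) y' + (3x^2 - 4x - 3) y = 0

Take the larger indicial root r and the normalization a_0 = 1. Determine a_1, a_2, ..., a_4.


Write in Frobenius form y'' + (p(x)/x) y' + (q(x)/x^2) y = 0:
  p(x) = 1/2,  q(x) = 3x^2 - 4x - 3.
Indicial equation: r(r-1) + (1/2) r + (-3) = 0 -> roots r_1 = 2, r_2 = -3/2.
Take r = r_1 = 2. Let y(x) = x^r sum_{n>=0} a_n x^n with a_0 = 1.
Substitute y = x^r sum a_n x^n and match x^{r+n}. The recurrence is
  D(n) a_n - 4 a_{n-1} + 3 a_{n-2} = 0,  where D(n) = (r+n)(r+n-1) + (1/2)(r+n) + (-3).
  a_n = [4 a_{n-1} - 3 a_{n-2}] / D(n).
Since the indicial polynomial factors as (r - r_1)(r - r_2), D(n) = (r_1 + n - r_1)(r_1 + n - r_2) = n(n + 7/2).
Evaluating step by step (a_0 = 1):
  n = 1: D(1) = 1(1 + 7/2) = 9/2; numerator = 4(1) = 4; a_1 = (4)/(9/2) = 8/9
  n = 2: D(2) = 2(2 + 7/2) = 11; numerator = 4(8/9) - 3(1) = 5/9; a_2 = (5/9)/(11) = 5/99
  n = 3: D(3) = 3(3 + 7/2) = 39/2; numerator = 4(5/99) - 3(8/9) = -244/99; a_3 = (-244/99)/(39/2) = -488/3861
  n = 4: D(4) = 4(4 + 7/2) = 30; numerator = 4(-488/3861) - 3(5/99) = -2537/3861; a_4 = (-2537/3861)/(30) = -2537/115830

r = 2; a_0 = 1; a_1 = 8/9; a_2 = 5/99; a_3 = -488/3861; a_4 = -2537/115830


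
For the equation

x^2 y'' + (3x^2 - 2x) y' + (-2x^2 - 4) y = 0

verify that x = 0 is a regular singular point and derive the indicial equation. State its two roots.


Divide by x^2 to reach normal form y'' + P_1(x) y' + P_2(x) y = 0 with P_1(x) = 3 - 2/x and P_2(x) = -2 - 4/x^2.
x = 0 is a singular point because the y'-coefficient 3 - 2/x has a pole at x = 0 and the y-coefficient -2 - 4/x^2 has a pole at x = 0.
It is a regular singular point because x P_1(x) = p(x) = 3x - 2 and x^2 P_2(x) = q(x) = -2x^2 - 4 are polynomials, hence analytic at x = 0.
p(0) = -2,  q(0) = -4.
Indicial equation: r(r-1) + p(0) r + q(0) = 0, i.e. r^2 + (p(0) - 1) r + q(0) = 0, i.e. r^2 - 3 r - 4 = 0.
Discriminant: (-3)^2 - 4(-4) = 25, so r = (3 ± 5)/2.
Solving: r_1 = 4, r_2 = -1.

indicial: r^2 - 3 r - 4 = 0; roots r_1 = 4, r_2 = -1


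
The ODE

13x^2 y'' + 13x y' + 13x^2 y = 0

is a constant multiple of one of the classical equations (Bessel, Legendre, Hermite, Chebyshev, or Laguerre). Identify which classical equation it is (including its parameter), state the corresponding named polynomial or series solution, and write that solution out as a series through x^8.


All three coefficients share the factor 13; dividing through by 13 gives  x^2 y'' + x y' + x^2 y = 0.
This matches the Bessel equation x^2 y'' + x y' + (x^2 - nu^2) y = 0 with nu^2 = 0, so nu = 0; the solution bounded at x = 0 is J_0(x).
Frobenius at x = 0: indicial roots ±nu; for r = nu the recurrence k(k + 2nu) c_k = -c_{k-2} gives the standard series J_nu(x) = sum_{k>=0} (-1)^k / (k! (k+nu)!) (x/2)^(2k+nu). Evaluate the first 5 terms:
  k = 0: (-1)^0 / (0! * 0! * 2^0) x^0 = 1/(1*1*1) x^0 = (1) x^0
  k = 1: (-1)^1 / (1! * 1! * 2^2) x^2 = -1/(1*1*4) x^2 = (-1/4) x^2
  k = 2: (-1)^2 / (2! * 2! * 2^4) x^4 = 1/(2*2*16) x^4 = (1/64) x^4
  k = 3: (-1)^3 / (3! * 3! * 2^6) x^6 = -1/(6*6*64) x^6 = (-1/2304) x^6
  k = 4: (-1)^4 / (4! * 4! * 2^8) x^8 = 1/(24*24*256) x^8 = (1/147456) x^8
Hence J_0(x) = x^8/147456 - x^6/2304 + x^4/64 - x^2/4 + 1 + ....

J_0(x); series = x^8/147456 - x^6/2304 + x^4/64 - x^2/4 + 1


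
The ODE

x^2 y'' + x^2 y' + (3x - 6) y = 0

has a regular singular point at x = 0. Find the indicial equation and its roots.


Divide by x^2 to reach normal form y'' + P_1(x) y' + P_2(x) y = 0 with P_1(x) = 1 and P_2(x) = 3/x - 6/x^2.
x = 0 is a singular point because the y-coefficient 3/x - 6/x^2 has a pole at x = 0.
It is a regular singular point because x P_1(x) = p(x) = x and x^2 P_2(x) = q(x) = 3x - 6 are polynomials, hence analytic at x = 0.
p(0) = 0,  q(0) = -6.
Indicial equation: r(r-1) + p(0) r + q(0) = 0, i.e. r^2 + (p(0) - 1) r + q(0) = 0, i.e. r^2 - 1 r - 6 = 0.
Discriminant: (-1)^2 - 4(-6) = 25, so r = (1 ± 5)/2.
Solving: r_1 = 3, r_2 = -2.

indicial: r^2 - 1 r - 6 = 0; roots r_1 = 3, r_2 = -2


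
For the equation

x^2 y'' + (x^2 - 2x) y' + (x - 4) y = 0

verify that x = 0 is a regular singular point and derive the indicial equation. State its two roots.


Divide by x^2 to reach normal form y'' + P_1(x) y' + P_2(x) y = 0 with P_1(x) = 1 - 2/x and P_2(x) = 1/x - 4/x^2.
x = 0 is a singular point because the y'-coefficient 1 - 2/x has a pole at x = 0 and the y-coefficient 1/x - 4/x^2 has a pole at x = 0.
It is a regular singular point because x P_1(x) = p(x) = x - 2 and x^2 P_2(x) = q(x) = x - 4 are polynomials, hence analytic at x = 0.
p(0) = -2,  q(0) = -4.
Indicial equation: r(r-1) + p(0) r + q(0) = 0, i.e. r^2 + (p(0) - 1) r + q(0) = 0, i.e. r^2 - 3 r - 4 = 0.
Discriminant: (-3)^2 - 4(-4) = 25, so r = (3 ± 5)/2.
Solving: r_1 = 4, r_2 = -1.

indicial: r^2 - 3 r - 4 = 0; roots r_1 = 4, r_2 = -1


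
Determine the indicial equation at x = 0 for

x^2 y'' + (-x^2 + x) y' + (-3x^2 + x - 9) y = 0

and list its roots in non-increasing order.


Divide by x^2 to reach normal form y'' + P_1(x) y' + P_2(x) y = 0 with P_1(x) = -1 + 1/x and P_2(x) = -3 + 1/x - 9/x^2.
x = 0 is a singular point because the y'-coefficient -1 + 1/x has a pole at x = 0 and the y-coefficient -3 + 1/x - 9/x^2 has a pole at x = 0.
It is a regular singular point because x P_1(x) = p(x) = 1 - x and x^2 P_2(x) = q(x) = -3x^2 + x - 9 are polynomials, hence analytic at x = 0.
p(0) = 1,  q(0) = -9.
Indicial equation: r(r-1) + p(0) r + q(0) = 0, i.e. r^2 + (p(0) - 1) r + q(0) = 0, i.e. r^2 - 9 = 0.
Discriminant: (0)^2 - 4(-9) = 36, so r = (0 ± 6)/2.
Solving: r_1 = 3, r_2 = -3.

indicial: r^2 - 9 = 0; roots r_1 = 3, r_2 = -3


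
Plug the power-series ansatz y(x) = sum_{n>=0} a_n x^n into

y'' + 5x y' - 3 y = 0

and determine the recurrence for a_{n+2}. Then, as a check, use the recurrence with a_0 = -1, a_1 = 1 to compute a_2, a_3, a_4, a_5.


Substitute y = sum_n a_n x^n.
y''(x) has coefficient (n+2)(n+1) a_{n+2} at x^n;
5 x y'(x) has coefficient 5 n a_n at x^n (shift);
-3 y(x) has coefficient -3 a_n at x^n.
Matching x^n: (n+2)(n+1) a_{n+2} + (5n - 3) a_n = 0.
Thus a_{n+2} = (-5n + 3) / ((n+1)(n+2)) * a_n.

Check with a_0 = -1, a_1 = 1 (apply the recurrence for n = 0, 1, 2, 3): a_0 = -1, a_1 = 1, a_2 = -3/2, a_3 = -1/3, a_4 = 7/8, a_5 = 1/5.

a_(n+2) = (-5n + 3) / ((n+1)(n+2)) * a_n; check: a_0 = -1, a_1 = 1, a_2 = -3/2, a_3 = -1/3, a_4 = 7/8, a_5 = 1/5


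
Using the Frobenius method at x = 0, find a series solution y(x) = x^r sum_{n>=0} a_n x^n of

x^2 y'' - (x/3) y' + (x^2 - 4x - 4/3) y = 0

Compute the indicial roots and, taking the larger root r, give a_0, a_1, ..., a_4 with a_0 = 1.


Write in Frobenius form y'' + (p(x)/x) y' + (q(x)/x^2) y = 0:
  p(x) = -1/3,  q(x) = x^2 - 4x - 4/3.
Indicial equation: r(r-1) + (-1/3) r + (-4/3) = 0 -> roots r_1 = 2, r_2 = -2/3.
Take r = r_1 = 2. Let y(x) = x^r sum_{n>=0} a_n x^n with a_0 = 1.
Substitute y = x^r sum a_n x^n and match x^{r+n}. The recurrence is
  D(n) a_n - 4 a_{n-1} + 1 a_{n-2} = 0,  where D(n) = (r+n)(r+n-1) + (-1/3)(r+n) + (-4/3).
  a_n = [4 a_{n-1} - 1 a_{n-2}] / D(n).
Since the indicial polynomial factors as (r - r_1)(r - r_2), D(n) = (r_1 + n - r_1)(r_1 + n - r_2) = n(n + 8/3).
Evaluating step by step (a_0 = 1):
  n = 1: D(1) = 1(1 + 8/3) = 11/3; numerator = 4(1) = 4; a_1 = (4)/(11/3) = 12/11
  n = 2: D(2) = 2(2 + 8/3) = 28/3; numerator = 4(12/11) - 1(1) = 37/11; a_2 = (37/11)/(28/3) = 111/308
  n = 3: D(3) = 3(3 + 8/3) = 17; numerator = 4(111/308) - 1(12/11) = 27/77; a_3 = (27/77)/(17) = 27/1309
  n = 4: D(4) = 4(4 + 8/3) = 80/3; numerator = 4(27/1309) - 1(111/308) = -1455/5236; a_4 = (-1455/5236)/(80/3) = -873/83776

r = 2; a_0 = 1; a_1 = 12/11; a_2 = 111/308; a_3 = 27/1309; a_4 = -873/83776


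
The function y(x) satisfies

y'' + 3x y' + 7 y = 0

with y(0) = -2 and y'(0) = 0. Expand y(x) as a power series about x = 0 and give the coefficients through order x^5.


Ansatz: y(x) = sum_{n>=0} a_n x^n, so y'(x) = sum_{n>=1} n a_n x^(n-1) and y''(x) = sum_{n>=2} n(n-1) a_n x^(n-2).
Substitute into P(x) y'' + Q(x) y' + R(x) y = 0 with P(x) = 1, Q(x) = 3x, R(x) = 7, and match powers of x.
Initial conditions: a_0 = -2, a_1 = 0.
Setting the coefficient of each power of x to zero and solving order by order (substituting the coefficients already found):
  x^0: 2 a_2 + 7 a_0 = 0  ->  2 a_2 = -7 a_0 = 14  ->  a_2 = 7
  x^1: 6 a_3 + 10 a_1 = 0  ->  6 a_3 = -10 a_1 = 0  ->  a_3 = 0
  x^2: 12 a_4 + 13 a_2 = 0  ->  12 a_4 = -13 a_2 = -91  ->  a_4 = -91/12
  x^3: 20 a_5 + 16 a_3 = 0  ->  20 a_5 = -16 a_3 = 0  ->  a_5 = 0
Truncated series: y(x) = -2 + 7 x^2 - (91/12) x^4 + O(x^6).

a_0 = -2; a_1 = 0; a_2 = 7; a_3 = 0; a_4 = -91/12; a_5 = 0


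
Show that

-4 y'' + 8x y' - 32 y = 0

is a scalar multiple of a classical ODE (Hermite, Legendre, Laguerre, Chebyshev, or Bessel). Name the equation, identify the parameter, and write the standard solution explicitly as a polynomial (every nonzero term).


All three coefficients share the factor -4; dividing through by -4 gives  y'' - 2x y' + 8 y = 0.
This matches the Hermite equation y'' - 2x y' + 2n y = 0 with 2n = 8, so n = 4; the polynomial solution is H_4(x).
With y = sum_k a_k x^k, matching x^k gives (k+2)(k+1) a_{k+2} = 2(k - n) a_k = 2(k - 4) a_k. The right side vanishes at k = 4, so the series with the parity of 4 terminates at degree 4.
Standard normalization: leading coefficient of H_n is 2^n, so a_4 = 2^4 = 16. Work downward with a_k = (k+1)(k+2) a_{k+2} / (2(k - n)):
  a_2 = (3)(4)(16) / (2(2 - 4)) = 192/(-4) = -48
  a_0 = (1)(2)(-48) / (2(0 - 4)) = -96/(-8) = 12
Hence H_4(x) = 16 x^4 - 48 x^2 + 12.

H_4(x); series = 16 x^4 - 48 x^2 + 12


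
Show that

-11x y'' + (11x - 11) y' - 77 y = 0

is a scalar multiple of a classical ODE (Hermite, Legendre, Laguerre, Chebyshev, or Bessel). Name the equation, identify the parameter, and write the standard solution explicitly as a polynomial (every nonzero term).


All three coefficients share the factor -11; dividing through by -11 gives  x y'' + (1 - x) y' + 7 y = 0.
This matches the Laguerre equation x y'' + (1 - x) y' + n y = 0 with n = 7; the polynomial solution is L_7(x).
With y = sum_k a_k x^k, matching x^k gives (k+1)k a_{k+1} + (k+1) a_{k+1} - k a_k + n a_k = 0, i.e. (k+1)^2 a_{k+1} = (k - n) a_k = (k - 7) a_k. The right side vanishes at k = 7, so the series terminates at degree 7.
Standard normalization L_n(0) = 1 gives a_0 = 1. Work upward with a_{k+1} = (k - 7) a_k / (k+1)^2:
  a_1 = (0 - 7)(1) / 1^2 = -7/1 = -7
  a_2 = (1 - 7)(-7) / 2^2 = 42/4 = 21/2
  a_3 = (2 - 7)(21/2) / 3^2 = (-105/2)/9 = -35/6
  a_4 = (3 - 7)(-35/6) / 4^2 = (70/3)/16 = 35/24
  a_5 = (4 - 7)(35/24) / 5^2 = (-35/8)/25 = -7/40
  a_6 = (5 - 7)(-7/40) / 6^2 = (7/20)/36 = 7/720
  a_7 = (6 - 7)(7/720) / 7^2 = (-7/720)/49 = -1/5040
Hence L_7(x) = -x^7/5040 + 7 x^6/720 - 7 x^5/40 + 35 x^4/24 - 35 x^3/6 + 21 x^2/2 - 7 x + 1.

L_7(x); series = -x^7/5040 + 7 x^6/720 - 7 x^5/40 + 35 x^4/24 - 35 x^3/6 + 21 x^2/2 - 7 x + 1


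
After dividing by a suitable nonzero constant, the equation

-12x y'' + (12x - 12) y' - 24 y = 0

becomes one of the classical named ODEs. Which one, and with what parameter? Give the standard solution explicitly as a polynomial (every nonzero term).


All three coefficients share the factor -12; dividing through by -12 gives  x y'' + (1 - x) y' + 2 y = 0.
This matches the Laguerre equation x y'' + (1 - x) y' + n y = 0 with n = 2; the polynomial solution is L_2(x).
With y = sum_k a_k x^k, matching x^k gives (k+1)k a_{k+1} + (k+1) a_{k+1} - k a_k + n a_k = 0, i.e. (k+1)^2 a_{k+1} = (k - n) a_k = (k - 2) a_k. The right side vanishes at k = 2, so the series terminates at degree 2.
Standard normalization L_n(0) = 1 gives a_0 = 1. Work upward with a_{k+1} = (k - 2) a_k / (k+1)^2:
  a_1 = (0 - 2)(1) / 1^2 = -2/1 = -2
  a_2 = (1 - 2)(-2) / 2^2 = 2/4 = 1/2
Hence L_2(x) = x^2/2 - 2 x + 1.

L_2(x); series = x^2/2 - 2 x + 1


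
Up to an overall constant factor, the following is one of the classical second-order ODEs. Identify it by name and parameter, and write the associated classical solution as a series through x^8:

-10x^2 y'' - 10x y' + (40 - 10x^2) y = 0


All three coefficients share the factor -10; dividing through by -10 gives  x^2 y'' + x y' + (x^2 - 4) y = 0.
This matches the Bessel equation x^2 y'' + x y' + (x^2 - nu^2) y = 0 with nu^2 = 4, so nu = 2; the solution bounded at x = 0 is J_2(x).
Frobenius at x = 0: indicial roots ±nu; for r = nu the recurrence k(k + 2nu) c_k = -c_{k-2} gives the standard series J_nu(x) = sum_{k>=0} (-1)^k / (k! (k+nu)!) (x/2)^(2k+nu). Evaluate the first 4 terms:
  k = 0: (-1)^0 / (0! * 2! * 2^2) x^2 = 1/(1*2*4) x^2 = (1/8) x^2
  k = 1: (-1)^1 / (1! * 3! * 2^4) x^4 = -1/(1*6*16) x^4 = (-1/96) x^4
  k = 2: (-1)^2 / (2! * 4! * 2^6) x^6 = 1/(2*24*64) x^6 = (1/3072) x^6
  k = 3: (-1)^3 / (3! * 5! * 2^8) x^8 = -1/(6*120*256) x^8 = (-1/184320) x^8
Hence J_2(x) = -x^8/184320 + x^6/3072 - x^4/96 + x^2/8 + ....

J_2(x); series = -x^8/184320 + x^6/3072 - x^4/96 + x^2/8


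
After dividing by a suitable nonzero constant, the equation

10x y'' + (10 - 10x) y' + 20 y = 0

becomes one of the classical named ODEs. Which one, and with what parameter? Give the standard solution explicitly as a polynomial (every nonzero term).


All three coefficients share the factor 10; dividing through by 10 gives  x y'' + (1 - x) y' + 2 y = 0.
This matches the Laguerre equation x y'' + (1 - x) y' + n y = 0 with n = 2; the polynomial solution is L_2(x).
With y = sum_k a_k x^k, matching x^k gives (k+1)k a_{k+1} + (k+1) a_{k+1} - k a_k + n a_k = 0, i.e. (k+1)^2 a_{k+1} = (k - n) a_k = (k - 2) a_k. The right side vanishes at k = 2, so the series terminates at degree 2.
Standard normalization L_n(0) = 1 gives a_0 = 1. Work upward with a_{k+1} = (k - 2) a_k / (k+1)^2:
  a_1 = (0 - 2)(1) / 1^2 = -2/1 = -2
  a_2 = (1 - 2)(-2) / 2^2 = 2/4 = 1/2
Hence L_2(x) = x^2/2 - 2 x + 1.

L_2(x); series = x^2/2 - 2 x + 1


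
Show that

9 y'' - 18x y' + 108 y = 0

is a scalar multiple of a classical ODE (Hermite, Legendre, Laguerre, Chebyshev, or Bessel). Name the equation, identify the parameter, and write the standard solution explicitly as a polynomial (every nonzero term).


All three coefficients share the factor 9; dividing through by 9 gives  y'' - 2x y' + 12 y = 0.
This matches the Hermite equation y'' - 2x y' + 2n y = 0 with 2n = 12, so n = 6; the polynomial solution is H_6(x).
With y = sum_k a_k x^k, matching x^k gives (k+2)(k+1) a_{k+2} = 2(k - n) a_k = 2(k - 6) a_k. The right side vanishes at k = 6, so the series with the parity of 6 terminates at degree 6.
Standard normalization: leading coefficient of H_n is 2^n, so a_6 = 2^6 = 64. Work downward with a_k = (k+1)(k+2) a_{k+2} / (2(k - n)):
  a_4 = (5)(6)(64) / (2(4 - 6)) = 1920/(-4) = -480
  a_2 = (3)(4)(-480) / (2(2 - 6)) = -5760/(-8) = 720
  a_0 = (1)(2)(720) / (2(0 - 6)) = 1440/(-12) = -120
Hence H_6(x) = 64 x^6 - 480 x^4 + 720 x^2 - 120.

H_6(x); series = 64 x^6 - 480 x^4 + 720 x^2 - 120


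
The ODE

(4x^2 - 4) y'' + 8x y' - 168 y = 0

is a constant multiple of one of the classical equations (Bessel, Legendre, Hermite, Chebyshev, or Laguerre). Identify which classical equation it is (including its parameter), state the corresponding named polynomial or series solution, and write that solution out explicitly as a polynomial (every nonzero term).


All three coefficients share the factor -4; dividing through by -4 gives  (1 - x^2) y'' - 2x y' + 42 y = 0.
This matches the Legendre equation (1 - x^2) y'' - 2x y' + n(n+1) y = 0 (note the -2x y' term) with n(n+1) = 42, so n = 6; the polynomial solution is P_6(x).
With y = sum_k a_k x^k, matching x^k gives (k+2)(k+1) a_{k+2} = [k(k+1) - n(n+1)] a_k = (k - 6)(k + 7) a_k. The right side vanishes at k = 6, so the series with the parity of 6 terminates at degree 6.
Standard normalization (P_n(1) = 1): leading coefficient (2n)!/(2^n (n!)^2) = 479001600/(64*518400) = 231/16, so a_6 = 231/16. Work downward with a_k = (k+1)(k+2) a_{k+2} / ((k - 6)(k + 7)):
  a_4 = (5)(6)(231/16) / ((4 - 6)(4 + 7)) = (3465/8)/(-22) = -315/16
  a_2 = (3)(4)(-315/16) / ((2 - 6)(2 + 7)) = (-945/4)/(-36) = 105/16
  a_0 = (1)(2)(105/16) / ((0 - 6)(0 + 7)) = (105/8)/(-42) = -5/16
Hence P_6(x) = 231 x^6/16 - 315 x^4/16 + 105 x^2/16 - 5/16.

P_6(x); series = 231 x^6/16 - 315 x^4/16 + 105 x^2/16 - 5/16


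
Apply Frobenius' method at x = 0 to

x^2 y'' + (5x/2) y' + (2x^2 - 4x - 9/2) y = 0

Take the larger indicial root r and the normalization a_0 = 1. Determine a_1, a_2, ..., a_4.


Write in Frobenius form y'' + (p(x)/x) y' + (q(x)/x^2) y = 0:
  p(x) = 5/2,  q(x) = 2x^2 - 4x - 9/2.
Indicial equation: r(r-1) + (5/2) r + (-9/2) = 0 -> roots r_1 = 3/2, r_2 = -3.
Take r = r_1 = 3/2. Let y(x) = x^r sum_{n>=0} a_n x^n with a_0 = 1.
Substitute y = x^r sum a_n x^n and match x^{r+n}. The recurrence is
  D(n) a_n - 4 a_{n-1} + 2 a_{n-2} = 0,  where D(n) = (r+n)(r+n-1) + (5/2)(r+n) + (-9/2).
  a_n = [4 a_{n-1} - 2 a_{n-2}] / D(n).
Since the indicial polynomial factors as (r - r_1)(r - r_2), D(n) = (r_1 + n - r_1)(r_1 + n - r_2) = n(n + 9/2).
Evaluating step by step (a_0 = 1):
  n = 1: D(1) = 1(1 + 9/2) = 11/2; numerator = 4(1) = 4; a_1 = (4)/(11/2) = 8/11
  n = 2: D(2) = 2(2 + 9/2) = 13; numerator = 4(8/11) - 2(1) = 10/11; a_2 = (10/11)/(13) = 10/143
  n = 3: D(3) = 3(3 + 9/2) = 45/2; numerator = 4(10/143) - 2(8/11) = -168/143; a_3 = (-168/143)/(45/2) = -112/2145
  n = 4: D(4) = 4(4 + 9/2) = 34; numerator = 4(-112/2145) - 2(10/143) = -68/195; a_4 = (-68/195)/(34) = -2/195

r = 3/2; a_0 = 1; a_1 = 8/11; a_2 = 10/143; a_3 = -112/2145; a_4 = -2/195


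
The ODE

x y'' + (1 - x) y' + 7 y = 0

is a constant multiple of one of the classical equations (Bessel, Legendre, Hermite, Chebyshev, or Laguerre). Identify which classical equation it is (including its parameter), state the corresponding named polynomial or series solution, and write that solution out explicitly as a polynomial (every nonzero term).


The equation is already in a standard form:  x y'' + (1 - x) y' + 7 y = 0.
This matches the Laguerre equation x y'' + (1 - x) y' + n y = 0 with n = 7; the polynomial solution is L_7(x).
With y = sum_k a_k x^k, matching x^k gives (k+1)k a_{k+1} + (k+1) a_{k+1} - k a_k + n a_k = 0, i.e. (k+1)^2 a_{k+1} = (k - n) a_k = (k - 7) a_k. The right side vanishes at k = 7, so the series terminates at degree 7.
Standard normalization L_n(0) = 1 gives a_0 = 1. Work upward with a_{k+1} = (k - 7) a_k / (k+1)^2:
  a_1 = (0 - 7)(1) / 1^2 = -7/1 = -7
  a_2 = (1 - 7)(-7) / 2^2 = 42/4 = 21/2
  a_3 = (2 - 7)(21/2) / 3^2 = (-105/2)/9 = -35/6
  a_4 = (3 - 7)(-35/6) / 4^2 = (70/3)/16 = 35/24
  a_5 = (4 - 7)(35/24) / 5^2 = (-35/8)/25 = -7/40
  a_6 = (5 - 7)(-7/40) / 6^2 = (7/20)/36 = 7/720
  a_7 = (6 - 7)(7/720) / 7^2 = (-7/720)/49 = -1/5040
Hence L_7(x) = -x^7/5040 + 7 x^6/720 - 7 x^5/40 + 35 x^4/24 - 35 x^3/6 + 21 x^2/2 - 7 x + 1.

L_7(x); series = -x^7/5040 + 7 x^6/720 - 7 x^5/40 + 35 x^4/24 - 35 x^3/6 + 21 x^2/2 - 7 x + 1
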